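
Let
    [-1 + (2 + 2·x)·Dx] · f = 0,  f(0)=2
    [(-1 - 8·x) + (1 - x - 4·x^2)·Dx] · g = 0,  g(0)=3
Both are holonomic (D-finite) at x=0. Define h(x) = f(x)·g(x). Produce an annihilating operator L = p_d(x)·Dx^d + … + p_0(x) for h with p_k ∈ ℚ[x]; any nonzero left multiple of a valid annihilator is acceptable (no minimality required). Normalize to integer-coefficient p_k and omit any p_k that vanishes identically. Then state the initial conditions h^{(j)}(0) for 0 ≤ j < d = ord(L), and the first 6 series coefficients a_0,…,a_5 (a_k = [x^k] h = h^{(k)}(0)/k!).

f: a_k = 2, 1, -1/4, 1/8, -5/64, 7/128, …
g: a_k = 3, 3, 15, 27, 87, 195, …
L₀ := L_f ⊗_s L_g (sym. prod.), ord ≤ 1.
L = (3 + 17·x + 12·x^2) + (-2 + 10·x^2 + 8·x^3)·Dx  (order 1).
h: a_k = 6, 9, 129/4, 549/8, 12633/64, 60423/128, …
ICs: h(0) = 6.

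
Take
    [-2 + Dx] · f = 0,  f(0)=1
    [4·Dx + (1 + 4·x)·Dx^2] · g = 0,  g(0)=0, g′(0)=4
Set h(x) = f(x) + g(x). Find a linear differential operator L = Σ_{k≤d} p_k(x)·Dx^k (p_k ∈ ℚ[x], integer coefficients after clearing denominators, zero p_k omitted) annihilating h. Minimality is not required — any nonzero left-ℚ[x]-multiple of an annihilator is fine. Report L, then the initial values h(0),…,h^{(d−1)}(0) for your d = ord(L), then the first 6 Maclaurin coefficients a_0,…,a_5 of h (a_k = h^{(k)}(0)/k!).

f: a_k = 1, 2, 2, 4/3, 2/3, 4/15, …
g: a_k = 0, 4, -8, 64/3, -64, 1024/5, …
Weyl lclm of L_f,L_g ⇒ L₀ (ord ≤ 3).
L = (-40 - 32·x)·Dx + (14 - 16·x - 32·x^2)·Dx^2 + (3 + 16·x + 16·x^2)·Dx^3  (order 3).
h: a_k = 1, 6, -6, 68/3, -190/3, 3076/15, …
ICs: h(0) = 1, h′(0) = 6, h′′(0) = -12.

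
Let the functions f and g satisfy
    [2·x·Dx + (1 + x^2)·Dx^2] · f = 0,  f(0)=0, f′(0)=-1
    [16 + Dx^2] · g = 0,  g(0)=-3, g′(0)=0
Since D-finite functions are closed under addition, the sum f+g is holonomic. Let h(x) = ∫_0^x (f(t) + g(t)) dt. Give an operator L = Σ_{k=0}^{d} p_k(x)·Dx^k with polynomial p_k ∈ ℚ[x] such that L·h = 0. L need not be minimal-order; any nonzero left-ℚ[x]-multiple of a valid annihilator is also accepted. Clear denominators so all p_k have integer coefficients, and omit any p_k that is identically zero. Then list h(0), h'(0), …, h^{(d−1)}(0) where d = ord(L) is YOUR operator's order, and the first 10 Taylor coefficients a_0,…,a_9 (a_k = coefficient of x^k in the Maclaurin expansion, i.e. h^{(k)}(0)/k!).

f: a_k = 0, -1, 0, 1/3, 0, -1/5, 0, 1/7, 0, -1/9, …
g: a_k = -3, 0, 24, 0, -32, 0, 256/15, 0, -512/105, 0, …
Weyl lclm of L_f,L_g ⇒ L₀ (ord ≤ 4).
h=∫₀ˣh₀: take L = L₀·Dx.
L = (64·x + 704·x^3 + 256·x^5)·Dx^2 + (112 + 416·x^2 + 432·x^4 + 128·x^6)·Dx^3 + (4·x + 44·x^3 + 16·x^5)·Dx^4 + (7 + 26·x^2 + 27·x^4 + 8·x^6)·Dx^5  (order 5).
h: a_k = 0, -3, -1/2, 8, 1/12, -32/5, -1/30, 256/105, 1/56, -512/945, …
ICs: h(0) = 0, h′(0) = -3, h′′(0) = -1, h′′′(0) = 48, h′′′′(0) = 2.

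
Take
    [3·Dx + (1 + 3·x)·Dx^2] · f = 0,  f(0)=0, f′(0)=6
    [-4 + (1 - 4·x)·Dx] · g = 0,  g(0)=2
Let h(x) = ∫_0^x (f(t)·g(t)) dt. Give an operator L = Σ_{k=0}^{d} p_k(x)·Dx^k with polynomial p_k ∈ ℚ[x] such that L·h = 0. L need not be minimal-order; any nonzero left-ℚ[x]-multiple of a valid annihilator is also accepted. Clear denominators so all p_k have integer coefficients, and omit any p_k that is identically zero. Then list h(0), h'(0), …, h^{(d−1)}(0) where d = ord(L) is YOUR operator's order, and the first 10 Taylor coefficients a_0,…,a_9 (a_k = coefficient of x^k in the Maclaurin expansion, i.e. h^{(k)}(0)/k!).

L = 12·Dx + (5 + 36·x)·Dx^2 + (-1 + x + 12·x^2)·Dx^3  (order 3).
h: a_k = 0, 0, 6, 10, 39, 543/5, 1972/5, 6414/5, 325221/70, 3392479/210, …
ICs: h(0) = 0, h′(0) = 0, h′′(0) = 12.

f: a_k = 0, 6, -9, 18, -81/2, 486/5, -243, 4374/7, -6561/4, 4374, …
g: a_k = 2, 8, 32, 128, 512, 2048, 8192, 32768, 131072, 524288, …
L₀ := L_f ⊗_s L_g (sym. prod.), ord ≤ 2.
h=∫₀ˣh₀: take L = L₀·Dx.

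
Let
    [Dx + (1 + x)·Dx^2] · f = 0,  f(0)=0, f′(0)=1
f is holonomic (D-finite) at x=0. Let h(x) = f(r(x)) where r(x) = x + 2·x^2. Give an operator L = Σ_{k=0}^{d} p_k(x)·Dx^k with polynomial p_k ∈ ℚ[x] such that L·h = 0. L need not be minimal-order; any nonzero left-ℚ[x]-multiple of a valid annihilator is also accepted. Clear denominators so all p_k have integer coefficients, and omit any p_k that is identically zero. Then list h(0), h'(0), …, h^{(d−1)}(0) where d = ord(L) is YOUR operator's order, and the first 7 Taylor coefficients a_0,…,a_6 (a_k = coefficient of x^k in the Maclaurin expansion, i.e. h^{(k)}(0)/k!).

f: a_k = 0, 1, -1/2, 1/3, -1/4, 1/5, -1/6, …
Substitute x→r, Dx→(1/r')Dx; clear ⇒ L₀.
L = (-3 + 4·x + 8·x^2)·Dx + (1 + 5·x + 6·x^2 + 8·x^3)·Dx^2  (order 2).
h: a_k = 0, 1, 3/2, -5/3, -1/4, 11/5, -3/2, …
ICs: h(0) = 0, h′(0) = 1.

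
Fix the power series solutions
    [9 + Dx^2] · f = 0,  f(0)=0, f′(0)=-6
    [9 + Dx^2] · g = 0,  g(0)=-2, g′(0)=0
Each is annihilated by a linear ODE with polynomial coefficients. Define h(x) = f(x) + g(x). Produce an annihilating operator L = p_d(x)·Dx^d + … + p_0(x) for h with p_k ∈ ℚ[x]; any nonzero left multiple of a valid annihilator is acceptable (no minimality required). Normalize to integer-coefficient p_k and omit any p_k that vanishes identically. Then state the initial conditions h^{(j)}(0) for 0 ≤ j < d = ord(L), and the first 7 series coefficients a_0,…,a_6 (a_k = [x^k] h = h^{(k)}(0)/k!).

f: a_k = 0, -6, 0, 9, 0, -81/20, 0, …
g: a_k = -2, 0, 9, 0, -27/4, 0, 81/40, …
L₀ := lclm(L_f,L_g); ord L₀ ≤ 2+2.
L = 9 + Dx^2  (order 2).
h: a_k = -2, -6, 9, 9, -27/4, -81/20, 81/40, …
ICs: h(0) = -2, h′(0) = -6.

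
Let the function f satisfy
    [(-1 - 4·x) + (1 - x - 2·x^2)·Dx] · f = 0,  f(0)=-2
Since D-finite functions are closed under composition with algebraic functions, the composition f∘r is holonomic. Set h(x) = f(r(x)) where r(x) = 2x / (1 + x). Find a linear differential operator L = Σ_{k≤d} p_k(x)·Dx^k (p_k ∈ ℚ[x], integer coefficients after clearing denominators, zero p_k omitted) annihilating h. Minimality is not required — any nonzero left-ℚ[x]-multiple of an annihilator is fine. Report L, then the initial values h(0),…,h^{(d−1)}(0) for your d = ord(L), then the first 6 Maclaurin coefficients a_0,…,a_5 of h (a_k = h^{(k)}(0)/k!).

L = (2 + 18·x) + (-1 - x + 9·x^2 + 9·x^3)·Dx  (order 1).
h: a_k = -2, -4, -20, -36, -180, -324, …
ICs: h(0) = -2.

f: a_k = -2, -2, -6, -10, -22, -42, …
Change of var in L_f (x↦r) gives L₀.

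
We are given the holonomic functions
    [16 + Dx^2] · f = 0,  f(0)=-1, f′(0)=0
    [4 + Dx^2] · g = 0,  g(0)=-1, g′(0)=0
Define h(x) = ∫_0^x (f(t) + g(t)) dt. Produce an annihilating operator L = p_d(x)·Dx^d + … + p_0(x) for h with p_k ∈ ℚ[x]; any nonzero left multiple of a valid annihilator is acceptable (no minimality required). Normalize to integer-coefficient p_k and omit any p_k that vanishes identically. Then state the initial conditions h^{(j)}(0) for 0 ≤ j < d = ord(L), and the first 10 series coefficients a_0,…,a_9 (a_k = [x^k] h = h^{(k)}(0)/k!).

f: a_k = -1, 0, 8, 0, -32/3, 0, 256/45, 0, -512/315, 0, …
g: a_k = -1, 0, 2, 0, -2/3, 0, 4/45, 0, -2/315, 0, …
Weyl lclm of L_f,L_g ⇒ L₀ (ord ≤ 4).
h=∫h₀ ⇒ L = L₀·Dx.
L = 64·Dx + 20·Dx^3 + Dx^5  (order 5).
h: a_k = 0, -2, 0, 10/3, 0, -34/15, 0, 52/63, 0, -514/2835, …
ICs: h(0) = 0, h′(0) = -2, h′′(0) = 0, h′′′(0) = 20, h′′′′(0) = 0.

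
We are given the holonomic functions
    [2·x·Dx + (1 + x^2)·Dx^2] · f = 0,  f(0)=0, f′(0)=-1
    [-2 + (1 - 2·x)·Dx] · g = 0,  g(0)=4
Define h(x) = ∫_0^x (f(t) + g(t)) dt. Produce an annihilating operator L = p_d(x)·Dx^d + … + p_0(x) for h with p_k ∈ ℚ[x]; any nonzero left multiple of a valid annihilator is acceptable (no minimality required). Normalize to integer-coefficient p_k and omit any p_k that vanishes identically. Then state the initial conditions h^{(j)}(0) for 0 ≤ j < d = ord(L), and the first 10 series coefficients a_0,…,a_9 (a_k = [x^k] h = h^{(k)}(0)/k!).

L = (4 - 32·x - 12·x^2)·Dx^2 + (-13 + 4·x - 25·x^2 - 12·x^3)·Dx^3 + (2 - 3·x - 3·x^3 - 2·x^4)·Dx^4  (order 4).
h: a_k = 0, 4, 7/2, 16/3, 97/12, 64/5, 213/10, 256/7, 3585/56, 1024/9, …
ICs: h(0) = 0, h′(0) = 4, h′′(0) = 7, h′′′(0) = 32.

f: a_k = 0, -1, 0, 1/3, 0, -1/5, 0, 1/7, 0, -1/9, …
g: a_k = 4, 8, 16, 32, 64, 128, 256, 512, 1024, 2048, …
L₀ := lclm(L_f,L_g); ord L₀ ≤ 2+1.
h=∫h₀ ⇒ L = L₀·Dx.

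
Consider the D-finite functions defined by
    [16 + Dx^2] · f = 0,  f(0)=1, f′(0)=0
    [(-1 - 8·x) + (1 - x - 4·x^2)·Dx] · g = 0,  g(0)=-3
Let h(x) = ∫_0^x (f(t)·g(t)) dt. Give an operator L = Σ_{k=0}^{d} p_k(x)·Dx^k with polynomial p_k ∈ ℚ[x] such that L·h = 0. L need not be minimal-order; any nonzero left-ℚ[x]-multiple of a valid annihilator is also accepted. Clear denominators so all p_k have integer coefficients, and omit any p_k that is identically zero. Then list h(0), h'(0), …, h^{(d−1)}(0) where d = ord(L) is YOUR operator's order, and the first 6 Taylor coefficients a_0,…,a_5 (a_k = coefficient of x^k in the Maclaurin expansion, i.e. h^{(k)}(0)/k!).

f: a_k = 1, 0, -8, 0, 32/3, 0, …
g: a_k = -3, -3, -15, -27, -87, -195, …
f·g: L₀ = L_f ⊗_s L_g, ord ≤ 2·1.
Integrate: L := L₀·Dx.
L = (-8 + 16·x + 64·x^2)·Dx + (2 + 16·x)·Dx^2 + (-1 + x + 4·x^2)·Dx^3  (order 3).
h: a_k = 0, -3, -3/2, 3, -3/4, 1/5, …
ICs: h(0) = 0, h′(0) = -3, h′′(0) = -3.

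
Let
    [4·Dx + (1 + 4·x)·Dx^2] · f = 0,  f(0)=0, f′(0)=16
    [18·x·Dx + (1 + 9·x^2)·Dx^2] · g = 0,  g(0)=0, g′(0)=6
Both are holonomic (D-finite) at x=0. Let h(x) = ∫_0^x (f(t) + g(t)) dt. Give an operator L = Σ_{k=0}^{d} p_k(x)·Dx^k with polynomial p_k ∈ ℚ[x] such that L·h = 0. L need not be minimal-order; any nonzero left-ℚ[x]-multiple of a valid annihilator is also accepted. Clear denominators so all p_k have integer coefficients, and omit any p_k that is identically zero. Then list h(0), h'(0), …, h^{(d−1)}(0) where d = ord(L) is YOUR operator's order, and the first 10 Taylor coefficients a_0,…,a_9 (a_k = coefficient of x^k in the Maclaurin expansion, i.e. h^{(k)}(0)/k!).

L = (-36 - 432·x + 972·x^2 + 1296·x^3)·Dx^2 + (-25 - 72·x - 189·x^2 + 1944·x^3 + 2592·x^4)·Dx^3 + (-2 + x + 36·x^2 + 81·x^3 + 486·x^4 + 648·x^5)·Dx^4  (order 4).
h: a_k = 0, 0, 11, -32/3, 101/6, -256/5, 2291/15, -8192/21, 30581/28, -32768/9, …
ICs: h(0) = 0, h′(0) = 0, h′′(0) = 22, h′′′(0) = -64.

f: a_k = 0, 16, -32, 256/3, -256, 4096/5, -8192/3, 65536/7, -32768, 1048576/9, …
g: a_k = 0, 6, 0, -18, 0, 486/5, 0, -4374/7, 0, 4374, …
h₀=f+g: left-lcm gives L₀, ord ≤ 4.
h=∫₀ˣh₀: take L = L₀·Dx.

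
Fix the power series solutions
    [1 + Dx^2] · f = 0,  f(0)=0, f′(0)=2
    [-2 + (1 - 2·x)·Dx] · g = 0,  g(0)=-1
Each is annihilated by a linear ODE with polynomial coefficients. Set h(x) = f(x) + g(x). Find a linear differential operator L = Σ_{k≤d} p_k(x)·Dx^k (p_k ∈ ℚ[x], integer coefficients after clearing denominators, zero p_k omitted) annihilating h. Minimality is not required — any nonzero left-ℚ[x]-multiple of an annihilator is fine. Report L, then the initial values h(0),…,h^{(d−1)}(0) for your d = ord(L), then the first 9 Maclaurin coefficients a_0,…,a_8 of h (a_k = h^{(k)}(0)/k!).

f: a_k = 0, 2, 0, -1/3, 0, 1/60, 0, -1/2520, 0, …
g: a_k = -1, -2, -4, -8, -16, -32, -64, -128, -256, …
Sum ⇒ L₀ = lclm(L_f,L_g) in ℚ(x)⟨Dx⟩.
L = (-50 + 8·x - 8·x^2) + (9 - 22·x + 12·x^2 - 8·x^3)·Dx + (-50 + 8·x - 8·x^2)·Dx^2 + (9 - 22·x + 12·x^2 - 8·x^3)·Dx^3  (order 3).
h: a_k = -1, 0, -4, -25/3, -16, -1919/60, -64, -322561/2520, -256, …
ICs: h(0) = -1, h′(0) = 0, h′′(0) = -8.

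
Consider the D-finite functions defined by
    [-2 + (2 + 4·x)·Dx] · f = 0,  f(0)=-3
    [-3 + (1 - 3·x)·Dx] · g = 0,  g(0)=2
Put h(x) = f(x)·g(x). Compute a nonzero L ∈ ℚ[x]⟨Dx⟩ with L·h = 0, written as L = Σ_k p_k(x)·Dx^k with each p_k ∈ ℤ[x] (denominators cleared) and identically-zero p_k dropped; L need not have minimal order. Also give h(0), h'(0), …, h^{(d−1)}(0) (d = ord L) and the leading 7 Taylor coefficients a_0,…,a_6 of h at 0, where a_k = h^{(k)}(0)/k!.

L = (4 + 3·x) + (-1 + x + 6·x^2)·Dx  (order 1).
h: a_k = -6, -24, -69, -210, -2505/4, -1884, -45153/8, …
ICs: h(0) = -6.

f: a_k = -3, -3, 3/2, -3/2, 15/8, -21/8, 63/16, …
g: a_k = 2, 6, 18, 54, 162, 486, 1458, …
f·g: L₀ = L_f ⊗_s L_g, ord ≤ 1·1.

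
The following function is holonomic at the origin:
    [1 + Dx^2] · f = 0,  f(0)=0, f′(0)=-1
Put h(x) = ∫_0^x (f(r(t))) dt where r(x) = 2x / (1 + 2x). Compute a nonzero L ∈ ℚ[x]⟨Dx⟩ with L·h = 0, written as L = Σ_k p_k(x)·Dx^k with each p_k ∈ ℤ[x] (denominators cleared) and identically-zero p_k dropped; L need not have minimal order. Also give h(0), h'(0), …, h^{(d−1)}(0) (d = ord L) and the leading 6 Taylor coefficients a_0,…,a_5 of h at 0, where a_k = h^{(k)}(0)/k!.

L = 4·Dx + (4 + 24·x + 48·x^2 + 32·x^3)·Dx^2 + (1 + 8·x + 24·x^2 + 32·x^3 + 16·x^4)·Dx^3  (order 3).
h: a_k = 0, 0, -1, 4/3, -5/3, 8/5, …
ICs: h(0) = 0, h′(0) = 0, h′′(0) = -2.

f: a_k = 0, -1, 0, 1/6, 0, -1/120, …
L₀ from L_f via x↦r, Dx↦r'^{-1}Dx.
h=∫h₀ ⇒ L = L₀·Dx.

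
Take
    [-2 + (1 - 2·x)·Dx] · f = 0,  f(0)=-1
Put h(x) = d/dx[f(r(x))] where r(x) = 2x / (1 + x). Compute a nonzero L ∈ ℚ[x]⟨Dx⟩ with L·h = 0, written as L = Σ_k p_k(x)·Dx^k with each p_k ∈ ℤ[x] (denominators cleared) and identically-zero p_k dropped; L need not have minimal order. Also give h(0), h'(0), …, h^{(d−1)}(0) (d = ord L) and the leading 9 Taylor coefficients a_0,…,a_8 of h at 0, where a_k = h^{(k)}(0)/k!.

f: a_k = -1, -2, -4, -8, -16, -32, -64, -128, -256, …
Substitute x→r, Dx→(1/r')Dx; clear ⇒ L₀.
Differentiate: ansatz ord ≤ ord L₀ ⇒ L.
L = 6 + (-1 + 3·x)·Dx  (order 1).
h: a_k = -4, -24, -108, -432, -1620, -5832, -20412, -69984, -236196, …
ICs: h(0) = -4.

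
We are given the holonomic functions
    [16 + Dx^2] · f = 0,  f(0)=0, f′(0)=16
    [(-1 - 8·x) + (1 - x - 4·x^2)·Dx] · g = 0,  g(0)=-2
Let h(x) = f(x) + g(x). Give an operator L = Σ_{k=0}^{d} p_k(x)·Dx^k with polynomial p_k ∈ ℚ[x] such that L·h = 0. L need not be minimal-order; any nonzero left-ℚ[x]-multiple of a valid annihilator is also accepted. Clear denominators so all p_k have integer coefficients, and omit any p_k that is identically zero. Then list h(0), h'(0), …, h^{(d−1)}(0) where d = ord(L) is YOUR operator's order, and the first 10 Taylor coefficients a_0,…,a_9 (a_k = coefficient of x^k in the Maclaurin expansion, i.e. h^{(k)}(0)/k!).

L = (-560 - 4608·x - 1664·x^2 - 6144·x^3 - 10240·x^4 - 16384·x^5) + (208 - 272·x - 896·x^2 + 1408·x^3 + 1536·x^4 - 6144·x^5 - 8192·x^6)·Dx + (-35 - 288·x - 104·x^2 - 384·x^3 - 640·x^4 - 1024·x^5)·Dx^2 + (13 - 17·x - 56·x^2 + 88·x^3 + 96·x^4 - 384·x^5 - 512·x^6)·Dx^3  (order 3).
h: a_k = -2, 14, -10, -182/3, -58, -1438/15, -362, -281926/315, -2330, -16599238/2835, …
ICs: h(0) = -2, h′(0) = 14, h′′(0) = -20.

f: a_k = 0, 16, 0, -128/3, 0, 512/15, 0, -4096/315, 0, 8192/2835, …
g: a_k = -2, -2, -10, -18, -58, -130, -362, -882, -2330, -5858, …
Weyl lclm of L_f,L_g ⇒ L₀ (ord ≤ 3).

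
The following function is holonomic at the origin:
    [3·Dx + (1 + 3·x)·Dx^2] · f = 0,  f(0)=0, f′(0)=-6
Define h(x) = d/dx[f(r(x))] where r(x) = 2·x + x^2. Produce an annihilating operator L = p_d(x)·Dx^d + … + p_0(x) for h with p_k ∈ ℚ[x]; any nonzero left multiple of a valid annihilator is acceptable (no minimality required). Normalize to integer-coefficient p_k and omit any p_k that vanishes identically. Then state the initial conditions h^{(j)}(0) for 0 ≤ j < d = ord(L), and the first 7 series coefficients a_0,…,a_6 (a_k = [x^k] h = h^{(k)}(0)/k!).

L = (5 + 6·x + 3·x^2) + (1 + 7·x + 9·x^2 + 3·x^3)·Dx  (order 1).
h: a_k = -12, 60, -324, 1764, -9612, 52380, -285444, …
ICs: h(0) = -12.

f: a_k = 0, -6, 9, -18, 81/2, -486/5, 243, …
h₀=f(r): pull back L_f along r ⇒ L₀.
Derive L from L₀ (diff closure).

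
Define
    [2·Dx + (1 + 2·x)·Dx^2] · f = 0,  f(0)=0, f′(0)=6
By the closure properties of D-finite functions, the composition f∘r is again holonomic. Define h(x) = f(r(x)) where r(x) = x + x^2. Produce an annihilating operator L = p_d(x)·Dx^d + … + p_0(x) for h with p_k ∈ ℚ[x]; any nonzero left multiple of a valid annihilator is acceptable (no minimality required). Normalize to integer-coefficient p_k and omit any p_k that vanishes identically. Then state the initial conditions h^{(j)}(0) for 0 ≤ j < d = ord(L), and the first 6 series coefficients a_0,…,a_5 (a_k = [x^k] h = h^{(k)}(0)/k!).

L = (4·x + 4·x^2)·Dx + (1 + 4·x + 6·x^2 + 4·x^3)·Dx^2  (order 2).
h: a_k = 0, 6, 0, -4, 6, -24/5, …
ICs: h(0) = 0, h′(0) = 6.

f: a_k = 0, 6, -6, 8, -12, 96/5, …
h₀=f(r): pull back L_f along r ⇒ L₀.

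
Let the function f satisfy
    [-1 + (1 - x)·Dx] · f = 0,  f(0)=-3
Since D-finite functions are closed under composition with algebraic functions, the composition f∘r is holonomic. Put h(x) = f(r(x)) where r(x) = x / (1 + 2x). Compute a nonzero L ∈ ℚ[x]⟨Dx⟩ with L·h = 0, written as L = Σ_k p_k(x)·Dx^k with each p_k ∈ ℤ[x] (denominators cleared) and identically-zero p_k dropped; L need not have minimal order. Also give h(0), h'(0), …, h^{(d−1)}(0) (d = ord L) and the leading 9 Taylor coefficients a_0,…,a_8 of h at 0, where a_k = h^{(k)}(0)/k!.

f: a_k = -3, -3, -3, -3, -3, -3, -3, -3, -3, …
h₀=f(r): pull back L_f along r ⇒ L₀.
L = -1 + (1 + 3·x + 2·x^2)·Dx  (order 1).
h: a_k = -3, -3, 3, -3, 3, -3, 3, -3, 3, …
ICs: h(0) = -3.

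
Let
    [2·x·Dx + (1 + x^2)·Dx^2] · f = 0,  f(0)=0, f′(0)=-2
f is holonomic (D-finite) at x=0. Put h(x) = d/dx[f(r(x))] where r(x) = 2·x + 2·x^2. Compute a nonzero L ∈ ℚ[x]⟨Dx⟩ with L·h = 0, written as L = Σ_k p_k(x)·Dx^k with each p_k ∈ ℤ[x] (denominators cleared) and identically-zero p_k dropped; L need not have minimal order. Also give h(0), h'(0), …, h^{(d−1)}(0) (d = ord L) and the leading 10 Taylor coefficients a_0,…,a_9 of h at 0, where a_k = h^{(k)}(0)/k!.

L = (-2 + 8·x + 32·x^2 + 48·x^3 + 24·x^4) + (1 + 2·x + 4·x^2 + 16·x^3 + 20·x^4 + 8·x^5)·Dx  (order 1).
h: a_k = -4, -8, 16, 64, 16, -352, -640, 1024, 5312, 2432, …
ICs: h(0) = -4.

f: a_k = 0, -2, 0, 2/3, 0, -2/5, 0, 2/7, 0, -2/9, …
Substitute x→r, Dx→(1/r')Dx; clear ⇒ L₀.
Differentiate: ansatz ord ≤ ord L₀ ⇒ L.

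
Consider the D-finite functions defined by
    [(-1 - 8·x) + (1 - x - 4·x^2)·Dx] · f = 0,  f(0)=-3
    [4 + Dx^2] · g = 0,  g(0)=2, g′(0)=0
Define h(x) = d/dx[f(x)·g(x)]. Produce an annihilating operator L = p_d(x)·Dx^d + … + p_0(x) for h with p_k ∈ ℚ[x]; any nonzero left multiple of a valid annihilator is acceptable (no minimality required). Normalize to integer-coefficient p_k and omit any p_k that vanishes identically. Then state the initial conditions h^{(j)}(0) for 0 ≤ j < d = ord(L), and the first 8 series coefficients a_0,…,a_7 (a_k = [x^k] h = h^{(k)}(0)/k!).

f: a_k = -3, -3, -15, -27, -87, -195, -543, -1323, …
g: a_k = 2, 0, -4, 0, 4/3, 0, -8/45, 0, …
f·g: L₀ = L_f ⊗_s L_g, ord ≤ 1·2.
h₀' ⇒ L via d/dx closure of L₀.
L = (18 - 8·x - 28·x^2 + 32·x^3 + 64·x^4) + (4 + 34·x + 24·x^2 + 64·x^3)·Dx + (-1 + x^2 + 8·x^3 + 16·x^4)·Dx^2  (order 2).
h: a_k = -6, -36, -126, -472, -1430, -22724/5, -199654/15, -1380784/35, …
ICs: h(0) = -6, h′(0) = -36.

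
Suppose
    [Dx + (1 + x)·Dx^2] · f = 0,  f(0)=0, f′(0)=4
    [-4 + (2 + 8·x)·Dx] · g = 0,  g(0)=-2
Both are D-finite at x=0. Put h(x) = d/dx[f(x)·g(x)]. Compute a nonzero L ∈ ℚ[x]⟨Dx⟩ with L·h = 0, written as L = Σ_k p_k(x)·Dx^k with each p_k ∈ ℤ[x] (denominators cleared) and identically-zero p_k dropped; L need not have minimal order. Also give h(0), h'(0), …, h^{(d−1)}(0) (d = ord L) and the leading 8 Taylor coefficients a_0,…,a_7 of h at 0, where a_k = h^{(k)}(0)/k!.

f: a_k = 0, 4, -2, 4/3, -1, 4/5, -2/3, 4/7, …
g: a_k = -2, -4, 4, -8, 20, -56, 168, -528, …
f·g: L₀ = L_f ⊗_s L_g, ord ≤ 2·1.
Derive L from L₀ (diff closure).
L = (-4 + 40·x + 8·x^2) + (28 + 174·x + 264·x^2 + 64·x^3)·Dx + (5 + 47·x + 138·x^2 + 128·x^3 + 32·x^4)·Dx^2  (order 2).
h: a_k = -8, -24, 64, -520/3, 1556/3, -8416/5, 86456/15, -2144536/105, …
ICs: h(0) = -8, h′(0) = -24.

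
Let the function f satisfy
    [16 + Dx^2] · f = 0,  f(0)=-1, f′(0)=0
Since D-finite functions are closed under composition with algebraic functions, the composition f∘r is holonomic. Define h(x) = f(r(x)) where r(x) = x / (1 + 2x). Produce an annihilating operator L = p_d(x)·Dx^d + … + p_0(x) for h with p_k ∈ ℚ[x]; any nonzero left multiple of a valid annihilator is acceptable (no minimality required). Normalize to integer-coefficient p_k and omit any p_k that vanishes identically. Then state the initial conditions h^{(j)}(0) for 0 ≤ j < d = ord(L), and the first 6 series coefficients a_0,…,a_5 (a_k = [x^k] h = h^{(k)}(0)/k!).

L = 16 + (4 + 24·x + 48·x^2 + 32·x^3)·Dx + (1 + 8·x + 24·x^2 + 32·x^3 + 16·x^4)·Dx^2  (order 2).
h: a_k = -1, 0, 8, -32, 256/3, -512/3, …
ICs: h(0) = -1, h′(0) = 0.

f: a_k = -1, 0, 8, 0, -32/3, 0, …
f∘r: x↦r, Dx↦Dx/r' in L_f ⇒ L₀.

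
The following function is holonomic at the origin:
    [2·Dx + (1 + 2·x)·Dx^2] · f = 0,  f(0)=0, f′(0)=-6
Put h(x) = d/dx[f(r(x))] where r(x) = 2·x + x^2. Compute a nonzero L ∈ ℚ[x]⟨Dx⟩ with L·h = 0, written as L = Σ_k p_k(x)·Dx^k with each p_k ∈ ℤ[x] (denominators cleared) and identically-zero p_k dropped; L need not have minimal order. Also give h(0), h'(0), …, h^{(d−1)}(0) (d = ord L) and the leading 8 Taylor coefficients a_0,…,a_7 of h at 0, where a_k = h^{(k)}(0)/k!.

f: a_k = 0, -6, 6, -8, 12, -96/5, 32, -384/7, …
Substitute x→r, Dx→(1/r')Dx; clear ⇒ L₀.
Differentiate: ansatz ord ≤ ord L₀ ⇒ L.
L = (3 + 4·x + 2·x^2) + (1 + 5·x + 6·x^2 + 2·x^3)·Dx  (order 1).
h: a_k = -12, 36, -120, 408, -1392, 4752, -16224, 55392, …
ICs: h(0) = -12.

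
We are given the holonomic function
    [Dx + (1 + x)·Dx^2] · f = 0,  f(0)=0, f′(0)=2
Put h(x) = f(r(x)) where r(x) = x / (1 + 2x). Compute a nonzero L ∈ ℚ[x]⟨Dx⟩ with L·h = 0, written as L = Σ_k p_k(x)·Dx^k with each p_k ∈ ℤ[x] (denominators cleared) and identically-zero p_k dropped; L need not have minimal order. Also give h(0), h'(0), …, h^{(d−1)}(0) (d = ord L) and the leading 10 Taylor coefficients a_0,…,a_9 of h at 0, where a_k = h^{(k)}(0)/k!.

L = (5 + 12·x)·Dx + (1 + 5·x + 6·x^2)·Dx^2  (order 2).
h: a_k = 0, 2, -5, 38/3, -65/2, 422/5, -665/3, 4118/7, -6305/4, 38342/9, …
ICs: h(0) = 0, h′(0) = 2.

f: a_k = 0, 2, -1, 2/3, -1/2, 2/5, -1/3, 2/7, -1/4, 2/9, …
Change of var in L_f (x↦r) gives L₀.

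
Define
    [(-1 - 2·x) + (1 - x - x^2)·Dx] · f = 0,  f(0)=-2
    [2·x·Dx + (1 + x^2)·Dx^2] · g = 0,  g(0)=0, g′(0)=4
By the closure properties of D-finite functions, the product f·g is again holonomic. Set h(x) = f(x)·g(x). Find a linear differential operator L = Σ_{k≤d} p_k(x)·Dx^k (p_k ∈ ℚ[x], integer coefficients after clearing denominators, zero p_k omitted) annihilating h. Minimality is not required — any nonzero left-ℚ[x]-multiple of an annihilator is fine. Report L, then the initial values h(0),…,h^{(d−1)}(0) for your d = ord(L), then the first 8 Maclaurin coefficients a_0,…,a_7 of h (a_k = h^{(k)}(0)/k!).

f: a_k = -2, -2, -4, -6, -10, -16, -26, -42, …
g: a_k = 0, 4, 0, -4/3, 0, 4/5, 0, -4/7, …
h₀=f·g: eliminate ⇒ L₀, order ≤ 1·2.
L = (2 + 2·x + 6·x^2) + (2 + 2·x + 4·x^2 + 6·x^3)·Dx + (-1 + x + x^3 + x^4)·Dx^2  (order 2).
h: a_k = 0, -8, -8, -40/3, -64/3, -544/15, -288/5, -9736/105, …
ICs: h(0) = 0, h′(0) = -8.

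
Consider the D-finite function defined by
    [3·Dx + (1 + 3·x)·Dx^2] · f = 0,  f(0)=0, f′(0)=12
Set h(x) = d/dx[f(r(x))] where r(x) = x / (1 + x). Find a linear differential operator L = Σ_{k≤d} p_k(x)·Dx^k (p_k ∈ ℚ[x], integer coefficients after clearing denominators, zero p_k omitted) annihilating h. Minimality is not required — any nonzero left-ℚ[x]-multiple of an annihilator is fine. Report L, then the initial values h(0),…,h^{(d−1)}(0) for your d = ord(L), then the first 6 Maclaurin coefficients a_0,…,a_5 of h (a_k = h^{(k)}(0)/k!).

f: a_k = 0, 12, -18, 36, -81, 972/5, …
h₀=f(r): pull back L_f along r ⇒ L₀.
Derive L from L₀ (diff closure).
L = (5 + 8·x) + (1 + 5·x + 4·x^2)·Dx  (order 1).
h: a_k = 12, -60, 252, -1020, 4092, -16380, …
ICs: h(0) = 12.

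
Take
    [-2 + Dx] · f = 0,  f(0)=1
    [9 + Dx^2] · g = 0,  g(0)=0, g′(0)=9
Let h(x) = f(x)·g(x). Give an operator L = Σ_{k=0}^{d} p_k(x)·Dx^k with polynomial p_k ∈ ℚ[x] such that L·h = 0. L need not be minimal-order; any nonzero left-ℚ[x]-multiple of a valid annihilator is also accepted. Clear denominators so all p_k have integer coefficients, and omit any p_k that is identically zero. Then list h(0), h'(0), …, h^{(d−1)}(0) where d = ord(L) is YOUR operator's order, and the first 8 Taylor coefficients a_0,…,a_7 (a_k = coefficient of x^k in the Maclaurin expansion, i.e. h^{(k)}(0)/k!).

L = 13 - 4·Dx + Dx^2  (order 2).
h: a_k = 0, 9, 18, 9/2, -15, -597/40, -69/20, 1483/560, …
ICs: h(0) = 0, h′(0) = 9.

f: a_k = 1, 2, 2, 4/3, 2/3, 4/15, 4/45, 8/315, …
g: a_k = 0, 9, 0, -27/2, 0, 243/40, 0, -729/560, …
f·g: L₀ = L_f ⊗_s L_g, ord ≤ 1·2.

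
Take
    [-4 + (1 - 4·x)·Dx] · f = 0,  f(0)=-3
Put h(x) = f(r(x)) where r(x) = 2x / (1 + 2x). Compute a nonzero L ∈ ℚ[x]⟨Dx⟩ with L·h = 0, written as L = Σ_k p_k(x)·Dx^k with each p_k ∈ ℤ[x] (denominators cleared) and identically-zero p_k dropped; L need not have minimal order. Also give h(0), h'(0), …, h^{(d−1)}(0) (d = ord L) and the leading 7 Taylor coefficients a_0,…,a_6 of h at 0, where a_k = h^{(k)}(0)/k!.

L = 8 + (-1 + 4·x + 12·x^2)·Dx  (order 1).
h: a_k = -3, -24, -144, -864, -5184, -31104, -186624, …
ICs: h(0) = -3.

f: a_k = -3, -12, -48, -192, -768, -3072, -12288, …
f∘r: x↦r, Dx↦Dx/r' in L_f ⇒ L₀.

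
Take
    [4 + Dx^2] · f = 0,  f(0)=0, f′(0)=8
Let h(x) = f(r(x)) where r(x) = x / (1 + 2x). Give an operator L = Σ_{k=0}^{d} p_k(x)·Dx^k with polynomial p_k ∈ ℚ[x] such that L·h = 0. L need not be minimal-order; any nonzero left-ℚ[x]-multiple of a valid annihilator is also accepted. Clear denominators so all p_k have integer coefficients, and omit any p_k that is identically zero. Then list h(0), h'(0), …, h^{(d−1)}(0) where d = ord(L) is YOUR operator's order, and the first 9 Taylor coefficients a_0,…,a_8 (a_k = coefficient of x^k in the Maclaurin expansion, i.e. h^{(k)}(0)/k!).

L = 4 + (4 + 24·x + 48·x^2 + 32·x^3)·Dx + (1 + 8·x + 24·x^2 + 32·x^3 + 16·x^4)·Dx^2  (order 2).
h: a_k = 0, 8, -16, 80/3, -32, 16/15, 160, -221792/315, 101824/45, …
ICs: h(0) = 0, h′(0) = 8.

f: a_k = 0, 8, 0, -16/3, 0, 16/15, 0, -32/315, 0, …
L₀ from L_f via x↦r, Dx↦r'^{-1}Dx.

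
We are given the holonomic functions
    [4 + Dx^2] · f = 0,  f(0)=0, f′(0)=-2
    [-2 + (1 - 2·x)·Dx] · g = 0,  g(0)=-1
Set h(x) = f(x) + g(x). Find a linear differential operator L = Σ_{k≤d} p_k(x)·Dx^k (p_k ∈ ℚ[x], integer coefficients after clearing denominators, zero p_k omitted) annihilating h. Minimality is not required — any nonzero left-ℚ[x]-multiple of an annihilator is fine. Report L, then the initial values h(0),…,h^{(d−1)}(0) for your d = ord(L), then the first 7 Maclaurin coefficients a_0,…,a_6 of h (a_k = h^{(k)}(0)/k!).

L = (-56 + 32·x - 32·x^2) + (12 - 40·x + 48·x^2 - 32·x^3)·Dx + (-14 + 8·x - 8·x^2)·Dx^2 + (3 - 10·x + 12·x^2 - 8·x^3)·Dx^3  (order 3).
h: a_k = -1, -4, -4, -20/3, -16, -484/15, -64, …
ICs: h(0) = -1, h′(0) = -4, h′′(0) = -8.

f: a_k = 0, -2, 0, 4/3, 0, -4/15, 0, …
g: a_k = -1, -2, -4, -8, -16, -32, -64, …
f+g: L₀ = lclm(L_f,L_g), ord ≤ 2+1.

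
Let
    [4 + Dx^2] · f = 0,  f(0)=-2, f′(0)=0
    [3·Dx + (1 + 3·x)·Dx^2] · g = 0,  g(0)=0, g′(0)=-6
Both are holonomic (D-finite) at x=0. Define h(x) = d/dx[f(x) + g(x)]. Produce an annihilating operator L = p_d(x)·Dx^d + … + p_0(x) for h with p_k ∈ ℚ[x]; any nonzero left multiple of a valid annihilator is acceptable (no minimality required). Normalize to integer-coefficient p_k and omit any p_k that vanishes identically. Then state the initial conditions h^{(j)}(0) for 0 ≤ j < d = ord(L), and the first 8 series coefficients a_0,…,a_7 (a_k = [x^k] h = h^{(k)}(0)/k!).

L = (348 + 144·x + 216·x^2) + (44 + 180·x + 216·x^2 + 216·x^3)·Dx + (87 + 36·x + 54·x^2)·Dx^2 + (11 + 45·x + 54·x^2 + 54·x^3)·Dx^3  (order 3).
h: a_k = -6, 26, -54, 470/3, -486, 21886/15, -4374, 4133398/315, …
ICs: h(0) = -6, h′(0) = 26, h′′(0) = -108.

f: a_k = -2, 0, 4, 0, -4/3, 0, 8/45, 0, …
g: a_k = 0, -6, 9, -18, 81/2, -486/5, 243, -4374/7, …
h₀=f+g: left-lcm gives L₀, ord ≤ 4.
h=h₀': d/dx-closure on L₀ ⇒ L.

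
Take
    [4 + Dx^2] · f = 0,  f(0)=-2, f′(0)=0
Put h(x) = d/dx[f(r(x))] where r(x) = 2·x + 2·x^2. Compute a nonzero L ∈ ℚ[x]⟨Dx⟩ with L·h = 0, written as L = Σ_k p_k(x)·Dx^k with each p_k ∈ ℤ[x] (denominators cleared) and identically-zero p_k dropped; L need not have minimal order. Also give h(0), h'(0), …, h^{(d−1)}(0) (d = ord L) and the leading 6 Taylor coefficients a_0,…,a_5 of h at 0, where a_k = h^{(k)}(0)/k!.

L = (28 + 128·x + 384·x^2 + 512·x^3 + 256·x^4) + (-6 - 12·x)·Dx + (1 + 4·x + 4·x^2)·Dx^2  (order 2).
h: a_k = 0, 32, 96, -64/3, -1280/3, -10496/15, …
ICs: h(0) = 0, h′(0) = 32.

f: a_k = -2, 0, 4, 0, -4/3, 0, …
Change of var in L_f (x↦r) gives L₀.
h₀' ⇒ L via d/dx closure of L₀.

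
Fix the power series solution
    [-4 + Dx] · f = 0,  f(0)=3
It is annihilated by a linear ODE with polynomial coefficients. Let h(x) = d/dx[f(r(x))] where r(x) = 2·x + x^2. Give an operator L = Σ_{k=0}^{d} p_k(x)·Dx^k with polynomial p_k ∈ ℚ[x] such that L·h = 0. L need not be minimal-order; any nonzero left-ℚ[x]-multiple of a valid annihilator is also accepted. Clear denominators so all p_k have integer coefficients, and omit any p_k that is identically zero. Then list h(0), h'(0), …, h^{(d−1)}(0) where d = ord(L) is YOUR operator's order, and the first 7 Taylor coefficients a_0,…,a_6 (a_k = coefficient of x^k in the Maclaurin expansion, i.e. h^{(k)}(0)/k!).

L = (9 + 16·x + 8·x^2) + (-1 - x)·Dx  (order 1).
h: a_k = 24, 216, 1056, 3680, 10176, 118208/5, 717056/15, …
ICs: h(0) = 24.

f: a_k = 3, 12, 24, 32, 32, 128/5, 256/15, …
L₀ from L_f via x↦r, Dx↦r'^{-1}Dx.
Derive L from L₀ (diff closure).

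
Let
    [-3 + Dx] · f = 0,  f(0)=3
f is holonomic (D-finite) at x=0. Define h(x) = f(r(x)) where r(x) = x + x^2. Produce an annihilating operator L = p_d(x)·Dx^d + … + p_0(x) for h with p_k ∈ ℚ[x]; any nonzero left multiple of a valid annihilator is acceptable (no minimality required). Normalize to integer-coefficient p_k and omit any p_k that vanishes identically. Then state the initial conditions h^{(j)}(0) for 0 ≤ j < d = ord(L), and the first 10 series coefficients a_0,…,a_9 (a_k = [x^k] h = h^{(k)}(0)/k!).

f: a_k = 3, 9, 27/2, 27/2, 81/8, 243/40, 243/80, 729/560, 2187/4480, 729/4480, …
h₀=f(r): pull back L_f along r ⇒ L₀.
L = (-3 - 6·x) + Dx  (order 1).
h: a_k = 3, 9, 45/2, 81/2, 513/8, 3483/40, 8613/80, 13527/112, 564651/4480, 548937/4480, …
ICs: h(0) = 3.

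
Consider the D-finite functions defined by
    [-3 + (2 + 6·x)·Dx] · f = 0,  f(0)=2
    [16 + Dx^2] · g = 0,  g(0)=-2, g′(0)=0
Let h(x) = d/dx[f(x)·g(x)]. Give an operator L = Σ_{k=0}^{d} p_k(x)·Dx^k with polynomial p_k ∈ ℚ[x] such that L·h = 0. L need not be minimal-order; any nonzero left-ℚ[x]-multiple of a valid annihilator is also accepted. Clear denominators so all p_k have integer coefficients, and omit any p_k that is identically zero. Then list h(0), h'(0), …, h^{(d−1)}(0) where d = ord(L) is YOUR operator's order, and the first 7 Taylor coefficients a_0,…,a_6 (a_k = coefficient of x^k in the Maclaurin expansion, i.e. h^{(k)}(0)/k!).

f: a_k = 2, 3, -9/4, 27/8, -405/64, 1701/128, -15309/512, …
g: a_k = -2, 0, 16, 0, -64/3, 0, 512/45, …
h₀=f·g: eliminate ⇒ L₀, order ≤ 1·2.
h=h₀': d/dx-closure on L₀ ⇒ L.
L = (9613 + 83712·x + 273024·x^2 + 442368·x^3 + 331776·x^4) + (-444 - 5940·x - 20736·x^2 - 20736·x^3)·Dx + (364 + 3720·x + 14796·x^2 + 27648·x^3 + 20736·x^4)·Dx^2  (order 2).
h: a_k = -6, 73, 495/4, -6337/24, -11705/64, 337609/1920, 1817053/7680, …
ICs: h(0) = -6, h′(0) = 73.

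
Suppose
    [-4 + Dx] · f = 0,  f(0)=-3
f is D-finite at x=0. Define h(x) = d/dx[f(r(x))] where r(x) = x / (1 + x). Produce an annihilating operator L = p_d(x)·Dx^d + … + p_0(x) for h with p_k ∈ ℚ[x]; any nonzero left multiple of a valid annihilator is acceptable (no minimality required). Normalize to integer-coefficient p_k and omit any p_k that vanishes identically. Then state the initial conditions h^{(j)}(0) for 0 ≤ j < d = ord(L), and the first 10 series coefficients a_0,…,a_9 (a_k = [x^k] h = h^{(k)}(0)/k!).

L = (2 - 2·x) + (-1 - 2·x - x^2)·Dx  (order 1).
h: a_k = -12, -24, 12, 16, -28, 88/5, 68/15, -2528/105, 3316/105, -23672/945, …
ICs: h(0) = -12.

f: a_k = -3, -12, -24, -32, -32, -128/5, -256/15, -1024/105, -512/105, -2048/945, …
h₀=f(r): pull back L_f along r ⇒ L₀.
Derive L from L₀ (diff closure).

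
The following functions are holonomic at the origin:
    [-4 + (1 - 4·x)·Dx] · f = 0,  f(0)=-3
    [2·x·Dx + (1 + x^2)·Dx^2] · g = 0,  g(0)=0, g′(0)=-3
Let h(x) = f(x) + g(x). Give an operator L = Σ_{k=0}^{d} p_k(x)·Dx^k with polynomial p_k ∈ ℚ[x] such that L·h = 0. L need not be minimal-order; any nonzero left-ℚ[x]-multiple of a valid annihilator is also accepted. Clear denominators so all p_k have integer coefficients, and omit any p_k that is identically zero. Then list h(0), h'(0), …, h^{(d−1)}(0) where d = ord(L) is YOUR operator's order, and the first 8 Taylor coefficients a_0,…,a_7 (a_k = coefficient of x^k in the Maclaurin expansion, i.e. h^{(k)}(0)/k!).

f: a_k = -3, -12, -48, -192, -768, -3072, -12288, -49152, …
g: a_k = 0, -3, 0, 1, 0, -3/5, 0, 3/7, …
L₀ := lclm(L_f,L_g); ord L₀ ≤ 1+2.
L = (-8 + 128·x + 24·x^2)·Dx + (49 - 8·x + 109·x^2 + 24·x^3)·Dx^2 + (-4 + 15·x + 15·x^3 + 4·x^4)·Dx^3  (order 3).
h: a_k = -3, -15, -48, -191, -768, -15363/5, -12288, -344061/7, …
ICs: h(0) = -3, h′(0) = -15, h′′(0) = -96.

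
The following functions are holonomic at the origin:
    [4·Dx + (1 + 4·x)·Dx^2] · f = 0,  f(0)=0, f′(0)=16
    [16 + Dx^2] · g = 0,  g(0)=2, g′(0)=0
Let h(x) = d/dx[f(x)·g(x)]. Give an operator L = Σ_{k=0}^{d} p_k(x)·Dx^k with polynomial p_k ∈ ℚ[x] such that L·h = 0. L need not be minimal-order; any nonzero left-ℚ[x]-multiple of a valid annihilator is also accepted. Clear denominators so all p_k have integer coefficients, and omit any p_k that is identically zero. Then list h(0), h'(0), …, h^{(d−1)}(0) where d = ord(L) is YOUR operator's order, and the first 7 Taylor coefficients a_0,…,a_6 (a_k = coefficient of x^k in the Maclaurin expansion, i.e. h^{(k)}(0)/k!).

L = (-6400 - 45056·x - 172032·x^2 + 196608·x^3 + 2818048·x^4 + 6291456·x^5 + 4194304·x^6) + (-1536 - 8192·x + 20480·x^2 + 245760·x^3 + 655360·x^4 + 524288·x^5)·Dx + (-448 - 2816·x - 3584·x^2 + 73728·x^3 + 401408·x^4 + 786432·x^5 + 524288·x^6)·Dx^2 + (-96 - 512·x + 1280·x^2 + 15360·x^3 + 40960·x^4 + 32768·x^5)·Dx^3 + (-3 + 448·x^2 + 3840·x^3 + 14080·x^4 + 24576·x^5 + 16384·x^6)·Dx^4  (order 4).
h: a_k = 32, -128, -256, 0, 3072, -12288, 253952/5, …
ICs: h(0) = 32, h′(0) = -128, h′′(0) = -512, h′′′(0) = 0.

f: a_k = 0, 16, -32, 256/3, -256, 4096/5, -8192/3, …
g: a_k = 2, 0, -16, 0, 64/3, 0, -512/45, …
h₀=f·g: eliminate ⇒ L₀, order ≤ 2·2.
Derive L from L₀ (diff closure).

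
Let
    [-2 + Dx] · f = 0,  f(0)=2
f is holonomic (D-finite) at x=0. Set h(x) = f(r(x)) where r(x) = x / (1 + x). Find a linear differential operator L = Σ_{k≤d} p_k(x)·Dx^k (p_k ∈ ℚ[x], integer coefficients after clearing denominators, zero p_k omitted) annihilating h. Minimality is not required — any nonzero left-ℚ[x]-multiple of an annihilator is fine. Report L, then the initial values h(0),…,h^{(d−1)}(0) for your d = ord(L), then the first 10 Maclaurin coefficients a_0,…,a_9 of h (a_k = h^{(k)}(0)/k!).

f: a_k = 2, 4, 4, 8/3, 4/3, 8/15, 8/45, 16/315, 4/315, 8/2835, …
f∘r: x↦r, Dx↦Dx/r' in L_f ⇒ L₀.
L = -2 + (1 + 2·x + x^2)·Dx  (order 1).
h: a_k = 2, 4, 0, -4/3, 4/3, -4/5, 8/45, 20/63, -64/105, 284/405, …
ICs: h(0) = 2.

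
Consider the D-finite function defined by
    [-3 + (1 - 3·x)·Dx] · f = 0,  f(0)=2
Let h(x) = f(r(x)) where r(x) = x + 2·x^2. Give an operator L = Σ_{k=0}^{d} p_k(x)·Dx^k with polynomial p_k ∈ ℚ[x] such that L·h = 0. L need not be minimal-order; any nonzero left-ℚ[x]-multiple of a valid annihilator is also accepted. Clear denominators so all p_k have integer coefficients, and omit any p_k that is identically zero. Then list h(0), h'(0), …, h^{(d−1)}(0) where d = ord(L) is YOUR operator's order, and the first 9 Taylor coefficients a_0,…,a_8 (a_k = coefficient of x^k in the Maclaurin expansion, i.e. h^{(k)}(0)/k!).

f: a_k = 2, 6, 18, 54, 162, 486, 1458, 4374, 13122, …
Substitute x→r, Dx→(1/r')Dx; clear ⇒ L₀.
L = (3 + 12·x) + (-1 + 3·x + 6·x^2)·Dx  (order 1).
h: a_k = 2, 6, 30, 126, 558, 2430, 10638, 46494, 203310, …
ICs: h(0) = 2.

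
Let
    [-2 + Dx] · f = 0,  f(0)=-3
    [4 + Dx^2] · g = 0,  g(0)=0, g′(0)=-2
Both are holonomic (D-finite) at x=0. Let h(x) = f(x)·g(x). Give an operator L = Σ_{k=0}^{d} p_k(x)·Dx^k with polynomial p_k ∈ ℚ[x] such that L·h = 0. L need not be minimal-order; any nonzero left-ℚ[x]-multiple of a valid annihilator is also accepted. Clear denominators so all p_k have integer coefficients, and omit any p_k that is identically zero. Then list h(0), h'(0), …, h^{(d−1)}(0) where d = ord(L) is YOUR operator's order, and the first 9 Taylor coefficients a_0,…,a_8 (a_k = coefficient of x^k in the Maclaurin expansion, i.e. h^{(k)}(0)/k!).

L = 8 - 4·Dx + Dx^2  (order 2).
h: a_k = 0, 6, 12, 8, 0, -16/5, -32/15, -64/105, 0, …
ICs: h(0) = 0, h′(0) = 6.

f: a_k = -3, -6, -6, -4, -2, -4/5, -4/15, -8/105, -2/105, …
g: a_k = 0, -2, 0, 4/3, 0, -4/15, 0, 8/315, 0, …
L₀ := L_f ⊗_s L_g (sym. prod.), ord ≤ 2.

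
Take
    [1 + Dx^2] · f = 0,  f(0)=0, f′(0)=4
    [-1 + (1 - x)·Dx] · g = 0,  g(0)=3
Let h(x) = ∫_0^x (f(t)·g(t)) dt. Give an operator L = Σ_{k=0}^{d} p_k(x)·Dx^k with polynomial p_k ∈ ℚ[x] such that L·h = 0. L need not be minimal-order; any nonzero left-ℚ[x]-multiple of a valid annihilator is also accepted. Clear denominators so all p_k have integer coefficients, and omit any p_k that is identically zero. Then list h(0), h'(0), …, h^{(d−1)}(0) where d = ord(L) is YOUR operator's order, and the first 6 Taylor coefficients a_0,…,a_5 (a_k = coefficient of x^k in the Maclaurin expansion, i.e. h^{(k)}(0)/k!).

f: a_k = 0, 4, 0, -2/3, 0, 1/30, …
g: a_k = 3, 3, 3, 3, 3, 3, …
Product ⇒ symmetric product L₀, ord ≤ 2.
h=∫₀ˣh₀: take L = L₀·Dx.
L = (-1 + x)·Dx + 2·Dx^2 + (-1 + x)·Dx^3  (order 3).
h: a_k = 0, 0, 6, 4, 5/2, 2, …
ICs: h(0) = 0, h′(0) = 0, h′′(0) = 12.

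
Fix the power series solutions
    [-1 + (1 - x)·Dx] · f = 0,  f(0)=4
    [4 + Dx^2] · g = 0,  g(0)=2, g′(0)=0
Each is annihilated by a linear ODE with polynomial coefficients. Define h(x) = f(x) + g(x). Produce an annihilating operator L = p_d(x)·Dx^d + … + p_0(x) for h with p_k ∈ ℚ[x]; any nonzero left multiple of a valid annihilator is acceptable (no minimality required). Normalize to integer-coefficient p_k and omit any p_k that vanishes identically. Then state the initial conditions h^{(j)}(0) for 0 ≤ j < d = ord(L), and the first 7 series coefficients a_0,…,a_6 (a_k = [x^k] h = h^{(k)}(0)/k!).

f: a_k = 4, 4, 4, 4, 4, 4, 4, …
g: a_k = 2, 0, -4, 0, 4/3, 0, -8/45, …
h₀=f+g: left-lcm gives L₀, ord ≤ 3.
L = (20 - 16·x + 8·x^2) + (-12 + 28·x - 24·x^2 + 8·x^3)·Dx + (5 - 4·x + 2·x^2)·Dx^2 + (-3 + 7·x - 6·x^2 + 2·x^3)·Dx^3  (order 3).
h: a_k = 6, 4, 0, 4, 16/3, 4, 172/45, …
ICs: h(0) = 6, h′(0) = 4, h′′(0) = 0.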